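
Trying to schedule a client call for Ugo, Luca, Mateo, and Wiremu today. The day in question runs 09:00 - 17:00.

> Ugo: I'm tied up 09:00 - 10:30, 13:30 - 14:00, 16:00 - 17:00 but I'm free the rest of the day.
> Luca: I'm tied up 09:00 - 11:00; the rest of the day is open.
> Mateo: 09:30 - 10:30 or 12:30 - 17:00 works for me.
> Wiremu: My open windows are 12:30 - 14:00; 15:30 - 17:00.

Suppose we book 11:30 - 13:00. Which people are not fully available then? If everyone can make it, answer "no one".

Ugo free: 10:30-13:30, 14:00-16:00 (invert busy blocks within the working day).
Luca free: 11:00-17:00 (invert busy blocks within the working day).
Mateo free: 09:30-10:30, 12:30-17:00.
Wiremu free: 12:30-14:00, 15:30-17:00.
Ugo: free for 11:30-13:00. Luca: free for 11:30-13:00. Mateo: not fully free for 11:30-13:00. Wiremu: not fully free for 11:30-13:00.

Mateo, Wiremu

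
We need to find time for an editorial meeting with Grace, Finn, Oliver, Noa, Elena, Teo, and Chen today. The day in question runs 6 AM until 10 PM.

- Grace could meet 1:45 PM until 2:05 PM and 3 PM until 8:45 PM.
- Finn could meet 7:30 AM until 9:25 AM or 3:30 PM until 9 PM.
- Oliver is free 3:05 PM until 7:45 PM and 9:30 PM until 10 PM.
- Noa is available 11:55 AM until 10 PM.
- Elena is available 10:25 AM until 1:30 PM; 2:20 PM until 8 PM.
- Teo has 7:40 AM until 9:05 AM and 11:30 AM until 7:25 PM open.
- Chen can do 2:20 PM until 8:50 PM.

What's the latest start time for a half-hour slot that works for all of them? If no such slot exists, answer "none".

Grace ∩ Finn: 15:30-20:45.
Grace ∩ Finn ∩ Oliver: 15:30-19:45.
Grace ∩ Finn ∩ Oliver ∩ Noa: 15:30-19:45.
Grace ∩ Finn ∩ Oliver ∩ Noa ∩ Elena: 15:30-19:45.
Grace ∩ Finn ∩ Oliver ∩ Noa ∩ Elena ∩ Teo: 15:30-19:25.
Grace ∩ Finn ∩ Oliver ∩ Noa ∩ Elena ∩ Teo ∩ Chen: 15:30-19:25.
Those are the intersection windows.
The last common window of at least 30 minutes is 15:30-19:25; a 30-minute meeting can start as late as 18:55 and still end by 19:25.

18:55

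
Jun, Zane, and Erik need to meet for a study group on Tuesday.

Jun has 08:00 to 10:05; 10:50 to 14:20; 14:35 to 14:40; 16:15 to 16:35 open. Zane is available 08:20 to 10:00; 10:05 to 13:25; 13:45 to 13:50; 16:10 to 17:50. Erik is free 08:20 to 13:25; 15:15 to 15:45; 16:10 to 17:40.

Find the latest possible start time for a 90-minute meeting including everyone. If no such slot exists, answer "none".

Jun ∩ Zane: 08:20-10:00, 10:50-13:25, 13:45-13:50, 16:15-16:35.
Jun ∩ Zane ∩ Erik: 08:20-10:00, 10:50-13:25, 16:15-16:35.
The last common window of at least 90 minutes is 10:50-13:25; a 90-minute meeting can start as late as 11:55 and still end by 13:25.

11:55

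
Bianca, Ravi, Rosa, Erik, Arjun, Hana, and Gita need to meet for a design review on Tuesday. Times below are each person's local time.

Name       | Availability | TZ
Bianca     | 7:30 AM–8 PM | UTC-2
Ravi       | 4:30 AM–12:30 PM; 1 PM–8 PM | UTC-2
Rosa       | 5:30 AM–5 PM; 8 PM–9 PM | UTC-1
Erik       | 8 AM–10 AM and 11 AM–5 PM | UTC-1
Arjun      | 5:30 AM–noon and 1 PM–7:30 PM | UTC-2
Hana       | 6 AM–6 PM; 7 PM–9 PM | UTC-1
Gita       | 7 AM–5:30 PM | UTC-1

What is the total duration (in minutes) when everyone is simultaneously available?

Bianca in UTC: 09:30-22:00 (add 2h to convert from UTC-2).
Ravi in UTC: 06:30-14:30, 15:00-22:00 (add 2h to convert from UTC-2).
Rosa in UTC: 06:30-18:00, 21:00-22:00 (add 1h to convert from UTC-1).
Erik in UTC: 09:00-11:00, 12:00-18:00 (add 1h to convert from UTC-1).
Arjun in UTC: 07:30-14:00, 15:00-21:30 (add 2h to convert from UTC-2).
Hana in UTC: 07:00-19:00, 20:00-22:00 (add 1h to convert from UTC-1).
Gita in UTC: 08:00-18:30 (add 1h to convert from UTC-1).
Bianca ∩ Ravi: 09:30-14:30, 15:00-22:00.
Bianca ∩ Ravi ∩ Rosa: 09:30-14:30, 15:00-18:00, 21:00-22:00.
Bianca ∩ Ravi ∩ Rosa ∩ Erik: 09:30-11:00, 12:00-14:30, 15:00-18:00.
Bianca ∩ Ravi ∩ Rosa ∩ Erik ∩ Arjun: 09:30-11:00, 12:00-14:00, 15:00-18:00.
Bianca ∩ Ravi ∩ Rosa ∩ Erik ∩ Arjun ∩ Hana: 09:30-11:00, 12:00-14:00, 15:00-18:00.
Bianca ∩ Ravi ∩ Rosa ∩ Erik ∩ Arjun ∩ Hana ∩ Gita: 09:30-11:00, 12:00-14:00, 15:00-18:00.
Summing the common windows: 90 + 120 + 180 = 390 minutes.

390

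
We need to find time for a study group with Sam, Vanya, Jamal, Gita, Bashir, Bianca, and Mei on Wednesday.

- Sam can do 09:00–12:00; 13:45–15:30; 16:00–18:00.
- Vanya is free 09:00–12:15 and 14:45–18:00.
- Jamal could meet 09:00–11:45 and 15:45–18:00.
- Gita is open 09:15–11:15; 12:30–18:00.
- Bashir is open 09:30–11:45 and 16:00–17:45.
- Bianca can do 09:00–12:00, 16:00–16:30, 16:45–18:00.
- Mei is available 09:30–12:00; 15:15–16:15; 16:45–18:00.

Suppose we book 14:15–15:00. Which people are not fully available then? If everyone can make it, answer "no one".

Sam: free for 14:15-15:00. Vanya: not fully free for 14:15-15:00. Jamal: not fully free for 14:15-15:00. Gita: free for 14:15-15:00. Bashir: not fully free for 14:15-15:00. Bianca: not fully free for 14:15-15:00. Mei: not fully free for 14:15-15:00.

Bashir, Bianca, Jamal, Mei, Vanya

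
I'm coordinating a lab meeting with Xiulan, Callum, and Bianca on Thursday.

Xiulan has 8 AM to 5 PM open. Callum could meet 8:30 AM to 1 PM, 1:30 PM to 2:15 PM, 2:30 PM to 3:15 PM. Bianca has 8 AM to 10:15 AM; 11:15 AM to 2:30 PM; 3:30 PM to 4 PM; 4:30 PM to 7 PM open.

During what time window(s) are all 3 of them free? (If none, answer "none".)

Xiulan ∩ Callum: 08:30-13:00, 13:30-14:15, 14:30-15:15.
Xiulan ∩ Callum ∩ Bianca: 08:30-10:15, 11:15-13:00, 13:30-14:15.
So the common availability across everyone is 08:30-10:15, 11:15-13:00, 13:30-14:15.

08:30-10:15, 11:15-13:00, 13:30-14:15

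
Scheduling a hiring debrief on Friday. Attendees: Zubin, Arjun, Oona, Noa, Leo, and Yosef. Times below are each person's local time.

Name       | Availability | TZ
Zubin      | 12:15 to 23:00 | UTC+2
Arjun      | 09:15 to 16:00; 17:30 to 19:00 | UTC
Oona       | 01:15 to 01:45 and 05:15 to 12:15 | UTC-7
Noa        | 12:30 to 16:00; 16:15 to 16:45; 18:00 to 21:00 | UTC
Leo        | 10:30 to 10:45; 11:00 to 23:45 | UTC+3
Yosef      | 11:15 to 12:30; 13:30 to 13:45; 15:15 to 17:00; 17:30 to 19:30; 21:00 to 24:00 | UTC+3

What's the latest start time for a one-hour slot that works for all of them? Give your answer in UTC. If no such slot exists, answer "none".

Zubin in UTC: 10:15-21:00 (subtract 2h to convert from UTC+2).
Arjun in UTC: 09:15-16:00, 17:30-19:00.
Oona in UTC: 08:15-08:45, 12:15-19:15 (add 7h to convert from UTC-7).
Noa in UTC: 12:30-16:00, 16:15-16:45, 18:00-21:00.
Leo in UTC: 07:30-07:45, 08:00-20:45 (subtract 3h to convert from UTC+3).
Yosef in UTC: 08:15-09:30, 10:30-10:45, 12:15-14:00, 14:30-16:30, 18:00-21:00 (subtract 3h to convert from UTC+3).
Zubin ∩ Arjun: 10:15-16:00, 17:30-19:00.
Zubin ∩ Arjun ∩ Oona: 12:15-16:00, 17:30-19:00.
Zubin ∩ Arjun ∩ Oona ∩ Noa: 12:30-16:00, 18:00-19:00.
Zubin ∩ Arjun ∩ Oona ∩ Noa ∩ Leo: 12:30-16:00, 18:00-19:00.
Zubin ∩ Arjun ∩ Oona ∩ Noa ∩ Leo ∩ Yosef: 12:30-14:00, 14:30-16:00, 18:00-19:00.
The last common window of at least 60 minutes is 18:00-19:00; a 60-minute meeting can start as late as 18:00 and still end by 19:00.

18:00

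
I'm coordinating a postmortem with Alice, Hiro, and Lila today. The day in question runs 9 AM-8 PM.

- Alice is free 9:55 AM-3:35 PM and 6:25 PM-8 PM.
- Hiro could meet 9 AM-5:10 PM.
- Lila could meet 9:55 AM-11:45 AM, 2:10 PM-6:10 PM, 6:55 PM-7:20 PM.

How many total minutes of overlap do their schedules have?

Alice ∩ Hiro: 09:55-15:35.
Alice ∩ Hiro ∩ Lila: 09:55-11:45, 14:10-15:35.
Summing the common windows: 110 + 85 = 195 minutes.

195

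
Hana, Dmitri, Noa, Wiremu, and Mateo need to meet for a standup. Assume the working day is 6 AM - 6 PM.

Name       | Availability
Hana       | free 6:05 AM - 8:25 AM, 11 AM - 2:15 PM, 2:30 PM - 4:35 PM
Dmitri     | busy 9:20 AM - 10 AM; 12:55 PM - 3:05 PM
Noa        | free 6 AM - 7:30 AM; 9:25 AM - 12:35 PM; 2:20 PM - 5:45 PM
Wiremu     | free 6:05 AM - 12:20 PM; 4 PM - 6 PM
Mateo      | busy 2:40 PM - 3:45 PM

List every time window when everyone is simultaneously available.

06:05-07:30, 11:00-12:20, 16:00-16:35

Hana free: 06:05-08:25, 11:00-14:15, 14:30-16:35.
Dmitri free: 06:00-09:20, 10:00-12:55, 15:05-18:00 (invert busy blocks within the working day).
Noa free: 06:00-07:30, 09:25-12:35, 14:20-17:45.
Wiremu free: 06:05-12:20, 16:00-18:00.
Mateo free: 06:00-14:40, 15:45-18:00 (invert busy blocks within the working day).
Hana ∩ Dmitri: 06:05-08:25, 11:00-12:55, 15:05-16:35.
Hana ∩ Dmitri ∩ Noa: 06:05-07:30, 11:00-12:35, 15:05-16:35.
Hana ∩ Dmitri ∩ Noa ∩ Wiremu: 06:05-07:30, 11:00-12:20, 16:00-16:35.
Hana ∩ Dmitri ∩ Noa ∩ Wiremu ∩ Mateo: 06:05-07:30, 11:00-12:20, 16:00-16:35.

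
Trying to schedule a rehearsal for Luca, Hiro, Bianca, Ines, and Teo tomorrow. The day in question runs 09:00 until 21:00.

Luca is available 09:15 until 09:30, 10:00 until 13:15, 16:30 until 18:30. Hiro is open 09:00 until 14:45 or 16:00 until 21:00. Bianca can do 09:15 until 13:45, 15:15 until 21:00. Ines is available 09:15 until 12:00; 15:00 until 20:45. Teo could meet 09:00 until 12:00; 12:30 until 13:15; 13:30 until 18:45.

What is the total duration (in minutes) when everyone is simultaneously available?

255

Luca ∩ Hiro: 09:15-09:30, 10:00-13:15, 16:30-18:30.
Luca ∩ Hiro ∩ Bianca: 09:15-09:30, 10:00-13:15, 16:30-18:30.
Luca ∩ Hiro ∩ Bianca ∩ Ines: 09:15-09:30, 10:00-12:00, 16:30-18:30.
Luca ∩ Hiro ∩ Bianca ∩ Ines ∩ Teo: 09:15-09:30, 10:00-12:00, 16:30-18:30.
So the common availability across everyone is 09:15-09:30, 10:00-12:00, 16:30-18:30.
Summing the common windows: 15 + 120 + 120 = 255 minutes.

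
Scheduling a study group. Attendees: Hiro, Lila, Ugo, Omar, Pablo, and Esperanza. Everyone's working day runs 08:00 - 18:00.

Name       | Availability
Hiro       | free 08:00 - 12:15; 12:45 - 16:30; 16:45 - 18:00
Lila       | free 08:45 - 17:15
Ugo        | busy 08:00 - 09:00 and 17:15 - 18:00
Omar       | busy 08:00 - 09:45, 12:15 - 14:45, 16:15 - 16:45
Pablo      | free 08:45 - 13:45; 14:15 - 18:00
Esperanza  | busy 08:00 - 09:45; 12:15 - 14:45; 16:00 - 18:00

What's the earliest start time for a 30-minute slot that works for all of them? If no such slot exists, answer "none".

09:45

Hiro free: 08:00-12:15, 12:45-16:30, 16:45-18:00.
Lila free: 08:45-17:15.
Ugo free: 09:00-17:15 (invert busy blocks within the working day).
Omar free: 09:45-12:15, 14:45-16:15, 16:45-18:00 (invert busy blocks within the working day).
Pablo free: 08:45-13:45, 14:15-18:00.
Esperanza free: 09:45-12:15, 14:45-16:00 (invert busy blocks within the working day).
Hiro ∩ Lila: 08:45-12:15, 12:45-16:30, 16:45-17:15.
Hiro ∩ Lila ∩ Ugo: 09:00-12:15, 12:45-16:30, 16:45-17:15.
Hiro ∩ Lila ∩ Ugo ∩ Omar: 09:45-12:15, 14:45-16:15, 16:45-17:15.
Hiro ∩ Lila ∩ Ugo ∩ Omar ∩ Pablo: 09:45-12:15, 14:45-16:15, 16:45-17:15.
Hiro ∩ Lila ∩ Ugo ∩ Omar ∩ Pablo ∩ Esperanza: 09:45-12:15, 14:45-16:00.
So the common availability across everyone is 09:45-12:15, 14:45-16:00.
The first common window of at least 30 minutes is 09:45-12:15, so the earliest start is 09:45.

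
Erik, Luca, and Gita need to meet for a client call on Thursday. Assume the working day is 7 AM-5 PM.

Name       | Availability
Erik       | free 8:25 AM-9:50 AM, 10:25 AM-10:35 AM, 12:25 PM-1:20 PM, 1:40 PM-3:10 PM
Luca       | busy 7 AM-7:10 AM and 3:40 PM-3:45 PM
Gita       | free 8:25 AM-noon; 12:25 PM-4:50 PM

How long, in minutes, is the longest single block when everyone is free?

Erik free: 08:25-09:50, 10:25-10:35, 12:25-13:20, 13:40-15:10.
Luca free: 07:10-15:40, 15:45-17:00 (invert busy blocks within the working day).
Gita free: 08:25-12:00, 12:25-16:50.
Erik ∩ Luca: 08:25-09:50, 10:25-10:35, 12:25-13:20, 13:40-15:10.
Erik ∩ Luca ∩ Gita: 08:25-09:50, 10:25-10:35, 12:25-13:20, 13:40-15:10.
The longest is 13:40-15:10 at 90 minutes.

90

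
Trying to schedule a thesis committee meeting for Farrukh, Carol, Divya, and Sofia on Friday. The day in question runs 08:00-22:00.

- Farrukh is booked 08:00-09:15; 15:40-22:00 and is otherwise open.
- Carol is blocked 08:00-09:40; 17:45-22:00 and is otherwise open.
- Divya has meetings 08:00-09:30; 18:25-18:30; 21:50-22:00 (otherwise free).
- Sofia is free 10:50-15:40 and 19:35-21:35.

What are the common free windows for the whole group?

Farrukh free: 09:15-15:40 (invert busy blocks within the working day).
Carol free: 09:40-17:45 (invert busy blocks within the working day).
Divya free: 09:30-18:25, 18:30-21:50 (invert busy blocks within the working day).
Sofia free: 10:50-15:40, 19:35-21:35.
Farrukh ∩ Carol: 09:40-15:40.
Farrukh ∩ Carol ∩ Divya: 09:40-15:40.
Farrukh ∩ Carol ∩ Divya ∩ Sofia: 10:50-15:40.
So the common availability across everyone is 10:50-15:40.

10:50-15:40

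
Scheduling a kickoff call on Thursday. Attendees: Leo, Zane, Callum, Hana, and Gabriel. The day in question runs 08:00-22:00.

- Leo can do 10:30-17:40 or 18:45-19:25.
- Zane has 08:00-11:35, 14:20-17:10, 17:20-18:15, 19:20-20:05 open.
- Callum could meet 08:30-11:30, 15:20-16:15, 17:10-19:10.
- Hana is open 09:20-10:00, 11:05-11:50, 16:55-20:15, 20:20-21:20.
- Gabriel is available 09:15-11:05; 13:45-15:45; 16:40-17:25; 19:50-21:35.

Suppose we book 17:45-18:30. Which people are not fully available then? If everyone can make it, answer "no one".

Gabriel, Leo, Zane

Leo: not fully free for 17:45-18:30. Zane: not fully free for 17:45-18:30. Callum: free for 17:45-18:30. Hana: free for 17:45-18:30. Gabriel: not fully free for 17:45-18:30.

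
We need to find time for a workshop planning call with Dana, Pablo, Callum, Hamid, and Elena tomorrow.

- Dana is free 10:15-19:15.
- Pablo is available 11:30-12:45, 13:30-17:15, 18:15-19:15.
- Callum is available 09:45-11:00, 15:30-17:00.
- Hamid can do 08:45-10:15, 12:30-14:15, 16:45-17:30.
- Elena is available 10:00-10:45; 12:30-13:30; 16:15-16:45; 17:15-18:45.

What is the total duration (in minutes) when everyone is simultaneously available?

0

Dana ∩ Pablo: 11:30-12:45, 13:30-17:15, 18:15-19:15.
Dana ∩ Pablo ∩ Callum: 15:30-17:00.
Dana ∩ Pablo ∩ Callum ∩ Hamid: 16:45-17:00.
Dana ∩ Pablo ∩ Callum ∩ Hamid ∩ Elena: ∅.
There is no time when everyone is free.
There is no common window, so the total is 0 minutes.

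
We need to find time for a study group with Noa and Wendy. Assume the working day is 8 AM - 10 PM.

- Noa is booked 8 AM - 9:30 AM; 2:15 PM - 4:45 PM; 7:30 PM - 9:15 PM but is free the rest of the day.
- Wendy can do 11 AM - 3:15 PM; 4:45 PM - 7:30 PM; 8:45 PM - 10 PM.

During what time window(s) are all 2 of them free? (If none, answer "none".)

Noa free: 09:30-14:15, 16:45-19:30, 21:15-22:00 (invert busy blocks within the working day).
Wendy free: 11:00-15:15, 16:45-19:30, 20:45-22:00.
Noa ∩ Wendy: 11:00-14:15, 16:45-19:30, 21:15-22:00.

11:00-14:15, 16:45-19:30, 21:15-22:00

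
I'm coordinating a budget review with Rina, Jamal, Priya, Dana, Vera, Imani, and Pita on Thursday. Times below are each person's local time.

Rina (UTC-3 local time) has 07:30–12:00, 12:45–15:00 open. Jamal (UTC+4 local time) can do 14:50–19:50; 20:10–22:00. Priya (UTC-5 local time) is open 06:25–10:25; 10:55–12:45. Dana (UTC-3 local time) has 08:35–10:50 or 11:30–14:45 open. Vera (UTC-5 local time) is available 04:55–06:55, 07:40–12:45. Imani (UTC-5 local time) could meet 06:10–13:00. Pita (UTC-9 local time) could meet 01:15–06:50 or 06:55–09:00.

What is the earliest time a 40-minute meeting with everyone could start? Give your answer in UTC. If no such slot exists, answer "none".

Rina in UTC: 10:30-15:00, 15:45-18:00 (add 3h to convert from UTC-3).
Jamal in UTC: 10:50-15:50, 16:10-18:00 (subtract 4h to convert from UTC+4).
Priya in UTC: 11:25-15:25, 15:55-17:45 (add 5h to convert from UTC-5).
Dana in UTC: 11:35-13:50, 14:30-17:45 (add 3h to convert from UTC-3).
Vera in UTC: 09:55-11:55, 12:40-17:45 (add 5h to convert from UTC-5).
Imani in UTC: 11:10-18:00 (add 5h to convert from UTC-5).
Pita in UTC: 10:15-15:50, 15:55-18:00 (add 9h to convert from UTC-9).
Rina ∩ Jamal: 10:50-15:00, 15:45-15:50, 16:10-18:00.
Rina ∩ Jamal ∩ Priya: 11:25-15:00, 16:10-17:45.
Rina ∩ Jamal ∩ Priya ∩ Dana: 11:35-13:50, 14:30-15:00, 16:10-17:45.
Rina ∩ Jamal ∩ Priya ∩ Dana ∩ Vera: 11:35-11:55, 12:40-13:50, 14:30-15:00, 16:10-17:45.
Rina ∩ Jamal ∩ Priya ∩ Dana ∩ Vera ∩ Imani: 11:35-11:55, 12:40-13:50, 14:30-15:00, 16:10-17:45.
Rina ∩ Jamal ∩ Priya ∩ Dana ∩ Vera ∩ Imani ∩ Pita: 11:35-11:55, 12:40-13:50, 14:30-15:00, 16:10-17:45.
The first common window of at least 40 minutes is 12:40-13:50, so the earliest start is 12:40.

12:40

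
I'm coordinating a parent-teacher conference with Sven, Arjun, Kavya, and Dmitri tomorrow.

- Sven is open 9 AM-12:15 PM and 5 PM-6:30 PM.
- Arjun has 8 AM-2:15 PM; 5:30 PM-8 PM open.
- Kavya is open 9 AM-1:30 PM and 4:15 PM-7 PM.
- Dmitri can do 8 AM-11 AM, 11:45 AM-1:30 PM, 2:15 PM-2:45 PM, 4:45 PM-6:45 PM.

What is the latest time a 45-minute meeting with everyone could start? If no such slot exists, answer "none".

17:45

Sven ∩ Arjun: 09:00-12:15, 17:30-18:30.
Sven ∩ Arjun ∩ Kavya: 09:00-12:15, 17:30-18:30.
Sven ∩ Arjun ∩ Kavya ∩ Dmitri: 09:00-11:00, 11:45-12:15, 17:30-18:30.
Those are the intersection windows.
The last common window of at least 45 minutes is 17:30-18:30; a 45-minute meeting can start as late as 17:45 and still end by 18:30.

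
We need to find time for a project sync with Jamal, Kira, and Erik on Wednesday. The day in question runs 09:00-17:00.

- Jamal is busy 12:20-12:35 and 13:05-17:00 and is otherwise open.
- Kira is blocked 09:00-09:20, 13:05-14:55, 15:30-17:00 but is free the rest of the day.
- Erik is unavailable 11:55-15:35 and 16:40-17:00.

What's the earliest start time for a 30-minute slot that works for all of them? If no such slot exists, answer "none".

Jamal free: 09:00-12:20, 12:35-13:05 (invert busy blocks within the working day).
Kira free: 09:20-13:05, 14:55-15:30 (invert busy blocks within the working day).
Erik free: 09:00-11:55, 15:35-16:40 (invert busy blocks within the working day).
Jamal ∩ Kira: 09:20-12:20, 12:35-13:05.
Jamal ∩ Kira ∩ Erik: 09:20-11:55.
The first common window of at least 30 minutes is 09:20-11:55, so the earliest start is 09:20.

09:20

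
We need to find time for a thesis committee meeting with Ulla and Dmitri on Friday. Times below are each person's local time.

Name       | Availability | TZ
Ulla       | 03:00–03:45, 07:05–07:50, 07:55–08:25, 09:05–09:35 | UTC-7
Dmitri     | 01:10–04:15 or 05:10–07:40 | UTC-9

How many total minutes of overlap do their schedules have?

135

Ulla in UTC: 10:00-10:45, 14:05-14:50, 14:55-15:25, 16:05-16:35 (add 7h to convert from UTC-7).
Dmitri in UTC: 10:10-13:15, 14:10-16:40 (add 9h to convert from UTC-9).
Ulla ∩ Dmitri: 10:10-10:45, 14:10-14:50, 14:55-15:25, 16:05-16:35.
Summing the common windows: 35 + 40 + 30 + 30 = 135 minutes.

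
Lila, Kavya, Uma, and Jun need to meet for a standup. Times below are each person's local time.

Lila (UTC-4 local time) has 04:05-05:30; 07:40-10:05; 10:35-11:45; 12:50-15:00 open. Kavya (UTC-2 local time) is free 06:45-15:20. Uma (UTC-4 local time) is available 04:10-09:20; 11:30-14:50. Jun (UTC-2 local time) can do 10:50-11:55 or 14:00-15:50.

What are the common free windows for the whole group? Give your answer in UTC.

12:50-13:20, 16:50-17:20

Lila in UTC: 08:05-09:30, 11:40-14:05, 14:35-15:45, 16:50-19:00 (add 4h to convert from UTC-4).
Kavya in UTC: 08:45-17:20 (add 2h to convert from UTC-2).
Uma in UTC: 08:10-13:20, 15:30-18:50 (add 4h to convert from UTC-4).
Jun in UTC: 12:50-13:55, 16:00-17:50 (add 2h to convert from UTC-2).
Lila ∩ Kavya: 08:45-09:30, 11:40-14:05, 14:35-15:45, 16:50-17:20.
Lila ∩ Kavya ∩ Uma: 08:45-09:30, 11:40-13:20, 15:30-15:45, 16:50-17:20.
Lila ∩ Kavya ∩ Uma ∩ Jun: 12:50-13:20, 16:50-17:20.
So the common availability across everyone is 12:50-13:20, 16:50-17:20.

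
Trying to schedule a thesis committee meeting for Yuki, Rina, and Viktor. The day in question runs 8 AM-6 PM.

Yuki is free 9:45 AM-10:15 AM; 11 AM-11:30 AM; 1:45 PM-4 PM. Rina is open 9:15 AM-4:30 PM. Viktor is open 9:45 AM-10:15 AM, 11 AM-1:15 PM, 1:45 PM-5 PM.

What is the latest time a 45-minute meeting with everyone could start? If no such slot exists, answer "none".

Yuki ∩ Rina: 09:45-10:15, 11:00-11:30, 13:45-16:00.
Yuki ∩ Rina ∩ Viktor: 09:45-10:15, 11:00-11:30, 13:45-16:00.
So the common availability across everyone is 09:45-10:15, 11:00-11:30, 13:45-16:00.
The last common window of at least 45 minutes is 13:45-16:00; a 45-minute meeting can start as late as 15:15 and still end by 16:00.

15:15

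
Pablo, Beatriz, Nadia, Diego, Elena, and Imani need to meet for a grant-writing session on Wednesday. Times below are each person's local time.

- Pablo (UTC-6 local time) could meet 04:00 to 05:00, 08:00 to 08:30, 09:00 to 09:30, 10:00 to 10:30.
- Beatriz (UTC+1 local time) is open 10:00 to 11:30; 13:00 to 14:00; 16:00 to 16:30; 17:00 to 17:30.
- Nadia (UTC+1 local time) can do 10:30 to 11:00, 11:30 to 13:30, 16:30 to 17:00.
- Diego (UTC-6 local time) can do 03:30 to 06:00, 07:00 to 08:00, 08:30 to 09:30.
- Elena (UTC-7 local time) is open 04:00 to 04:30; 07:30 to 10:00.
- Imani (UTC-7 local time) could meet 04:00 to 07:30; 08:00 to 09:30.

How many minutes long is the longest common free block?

Pablo in UTC: 10:00-11:00, 14:00-14:30, 15:00-15:30, 16:00-16:30 (add 6h to convert from UTC-6).
Beatriz in UTC: 09:00-10:30, 12:00-13:00, 15:00-15:30, 16:00-16:30 (subtract 1h to convert from UTC+1).
Nadia in UTC: 09:30-10:00, 10:30-12:30, 15:30-16:00 (subtract 1h to convert from UTC+1).
Diego in UTC: 09:30-12:00, 13:00-14:00, 14:30-15:30 (add 6h to convert from UTC-6).
Elena in UTC: 11:00-11:30, 14:30-17:00 (add 7h to convert from UTC-7).
Imani in UTC: 11:00-14:30, 15:00-16:30 (add 7h to convert from UTC-7).
Pablo ∩ Beatriz: 10:00-10:30, 15:00-15:30, 16:00-16:30.
Pablo ∩ Beatriz ∩ Nadia: ∅.
Pablo ∩ Beatriz ∩ Nadia ∩ Diego: ∅.
Pablo ∩ Beatriz ∩ Nadia ∩ Diego ∩ Elena: ∅.
Pablo ∩ Beatriz ∩ Nadia ∩ Diego ∩ Elena ∩ Imani: ∅.
There is no time when everyone is free.
No common window exists, so the longest block is 0 minutes.

0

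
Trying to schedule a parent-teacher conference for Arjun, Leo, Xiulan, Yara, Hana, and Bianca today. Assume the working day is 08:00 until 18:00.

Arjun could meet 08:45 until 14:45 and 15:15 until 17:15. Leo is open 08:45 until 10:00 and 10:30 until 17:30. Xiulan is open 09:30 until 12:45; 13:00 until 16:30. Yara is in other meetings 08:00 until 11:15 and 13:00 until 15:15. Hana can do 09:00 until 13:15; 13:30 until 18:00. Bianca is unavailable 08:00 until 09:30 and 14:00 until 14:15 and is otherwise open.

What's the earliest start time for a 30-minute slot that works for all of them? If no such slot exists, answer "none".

Arjun free: 08:45-14:45, 15:15-17:15.
Leo free: 08:45-10:00, 10:30-17:30.
Xiulan free: 09:30-12:45, 13:00-16:30.
Yara free: 11:15-13:00, 15:15-18:00 (invert busy blocks within the working day).
Hana free: 09:00-13:15, 13:30-18:00.
Bianca free: 09:30-14:00, 14:15-18:00 (invert busy blocks within the working day).
Arjun ∩ Leo: 08:45-10:00, 10:30-14:45, 15:15-17:15.
Arjun ∩ Leo ∩ Xiulan: 09:30-10:00, 10:30-12:45, 13:00-14:45, 15:15-16:30.
Arjun ∩ Leo ∩ Xiulan ∩ Yara: 11:15-12:45, 15:15-16:30.
Arjun ∩ Leo ∩ Xiulan ∩ Yara ∩ Hana: 11:15-12:45, 15:15-16:30.
Arjun ∩ Leo ∩ Xiulan ∩ Yara ∩ Hana ∩ Bianca: 11:15-12:45, 15:15-16:30.
The first common window of at least 30 minutes is 11:15-12:45, so the earliest start is 11:15.

11:15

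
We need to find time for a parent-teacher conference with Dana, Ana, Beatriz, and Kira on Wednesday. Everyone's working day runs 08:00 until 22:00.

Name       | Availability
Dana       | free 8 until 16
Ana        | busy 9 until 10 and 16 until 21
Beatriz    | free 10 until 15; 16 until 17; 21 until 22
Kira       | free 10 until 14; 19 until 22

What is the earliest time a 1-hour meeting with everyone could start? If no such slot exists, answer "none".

Dana free: 08:00-16:00.
Ana free: 08:00-09:00, 10:00-16:00, 21:00-22:00 (invert busy blocks within the working day).
Beatriz free: 10:00-15:00, 16:00-17:00, 21:00-22:00.
Kira free: 10:00-14:00, 19:00-22:00.
Dana ∩ Ana: 08:00-09:00, 10:00-16:00.
Dana ∩ Ana ∩ Beatriz: 10:00-15:00.
Dana ∩ Ana ∩ Beatriz ∩ Kira: 10:00-14:00.
The first common window of at least 60 minutes is 10:00-14:00, so the earliest start is 10:00.

10:00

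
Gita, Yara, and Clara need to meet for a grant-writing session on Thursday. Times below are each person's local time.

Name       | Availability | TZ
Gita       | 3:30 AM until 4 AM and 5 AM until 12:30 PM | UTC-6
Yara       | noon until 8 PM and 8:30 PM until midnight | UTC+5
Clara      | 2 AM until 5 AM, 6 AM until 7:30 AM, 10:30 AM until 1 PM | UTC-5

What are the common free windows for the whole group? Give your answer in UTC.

Gita in UTC: 09:30-10:00, 11:00-18:30 (add 6h to convert from UTC-6).
Yara in UTC: 07:00-15:00, 15:30-19:00 (subtract 5h to convert from UTC+5).
Clara in UTC: 07:00-10:00, 11:00-12:30, 15:30-18:00 (add 5h to convert from UTC-5).
Gita ∩ Yara: 09:30-10:00, 11:00-15:00, 15:30-18:30.
Gita ∩ Yara ∩ Clara: 09:30-10:00, 11:00-12:30, 15:30-18:00.
So the common availability across everyone is 09:30-10:00, 11:00-12:30, 15:30-18:00.

09:30-10:00, 11:00-12:30, 15:30-18:00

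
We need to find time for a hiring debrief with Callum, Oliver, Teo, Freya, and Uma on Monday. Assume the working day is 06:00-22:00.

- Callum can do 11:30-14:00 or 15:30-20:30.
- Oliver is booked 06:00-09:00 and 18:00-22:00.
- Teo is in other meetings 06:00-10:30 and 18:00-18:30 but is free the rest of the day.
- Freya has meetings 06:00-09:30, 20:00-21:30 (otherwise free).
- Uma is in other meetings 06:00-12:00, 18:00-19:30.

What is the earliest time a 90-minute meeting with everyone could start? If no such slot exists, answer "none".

12:00

Callum free: 11:30-14:00, 15:30-20:30.
Oliver free: 09:00-18:00 (invert busy blocks within the working day).
Teo free: 10:30-18:00, 18:30-22:00 (invert busy blocks within the working day).
Freya free: 09:30-20:00, 21:30-22:00 (invert busy blocks within the working day).
Uma free: 12:00-18:00, 19:30-22:00 (invert busy blocks within the working day).
Callum ∩ Oliver: 11:30-14:00, 15:30-18:00.
Callum ∩ Oliver ∩ Teo: 11:30-14:00, 15:30-18:00.
Callum ∩ Oliver ∩ Teo ∩ Freya: 11:30-14:00, 15:30-18:00.
Callum ∩ Oliver ∩ Teo ∩ Freya ∩ Uma: 12:00-14:00, 15:30-18:00.
The first common window of at least 90 minutes is 12:00-14:00, so the earliest start is 12:00.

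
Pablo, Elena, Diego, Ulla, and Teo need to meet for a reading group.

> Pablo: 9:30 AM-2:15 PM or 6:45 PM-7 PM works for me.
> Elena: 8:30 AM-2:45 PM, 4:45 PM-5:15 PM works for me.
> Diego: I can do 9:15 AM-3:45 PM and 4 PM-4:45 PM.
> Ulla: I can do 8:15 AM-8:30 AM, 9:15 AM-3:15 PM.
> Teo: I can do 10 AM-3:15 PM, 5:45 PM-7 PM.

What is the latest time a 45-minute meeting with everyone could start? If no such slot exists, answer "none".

13:30

Pablo ∩ Elena: 09:30-14:15.
Pablo ∩ Elena ∩ Diego: 09:30-14:15.
Pablo ∩ Elena ∩ Diego ∩ Ulla: 09:30-14:15.
Pablo ∩ Elena ∩ Diego ∩ Ulla ∩ Teo: 10:00-14:15.
So the common availability across everyone is 10:00-14:15.
The last common window of at least 45 minutes is 10:00-14:15; a 45-minute meeting can start as late as 13:30 and still end by 14:15.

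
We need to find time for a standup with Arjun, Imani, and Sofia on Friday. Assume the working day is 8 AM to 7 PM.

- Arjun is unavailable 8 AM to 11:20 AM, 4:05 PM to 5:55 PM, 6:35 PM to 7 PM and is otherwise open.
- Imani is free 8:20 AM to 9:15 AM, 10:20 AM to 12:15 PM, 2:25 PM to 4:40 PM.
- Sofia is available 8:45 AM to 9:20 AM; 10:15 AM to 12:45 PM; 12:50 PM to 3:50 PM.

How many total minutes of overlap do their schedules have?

Arjun free: 11:20-16:05, 17:55-18:35 (invert busy blocks within the working day).
Imani free: 08:20-09:15, 10:20-12:15, 14:25-16:40.
Sofia free: 08:45-09:20, 10:15-12:45, 12:50-15:50.
Arjun ∩ Imani: 11:20-12:15, 14:25-16:05.
Arjun ∩ Imani ∩ Sofia: 11:20-12:15, 14:25-15:50.
Summing the common windows: 55 + 85 = 140 minutes.

140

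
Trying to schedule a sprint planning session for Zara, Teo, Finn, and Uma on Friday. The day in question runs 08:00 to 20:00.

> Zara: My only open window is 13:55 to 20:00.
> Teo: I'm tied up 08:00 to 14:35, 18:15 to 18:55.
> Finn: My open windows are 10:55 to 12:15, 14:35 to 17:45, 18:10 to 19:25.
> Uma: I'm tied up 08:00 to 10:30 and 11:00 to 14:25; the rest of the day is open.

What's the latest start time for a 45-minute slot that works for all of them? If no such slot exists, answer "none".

Zara free: 13:55-20:00.
Teo free: 14:35-18:15, 18:55-20:00 (invert busy blocks within the working day).
Finn free: 10:55-12:15, 14:35-17:45, 18:10-19:25.
Uma free: 10:30-11:00, 14:25-20:00 (invert busy blocks within the working day).
Zara ∩ Teo: 14:35-18:15, 18:55-20:00.
Zara ∩ Teo ∩ Finn: 14:35-17:45, 18:10-18:15, 18:55-19:25.
Zara ∩ Teo ∩ Finn ∩ Uma: 14:35-17:45, 18:10-18:15, 18:55-19:25.
The last common window of at least 45 minutes is 14:35-17:45; a 45-minute meeting can start as late as 17:00 and still end by 17:45.

17:00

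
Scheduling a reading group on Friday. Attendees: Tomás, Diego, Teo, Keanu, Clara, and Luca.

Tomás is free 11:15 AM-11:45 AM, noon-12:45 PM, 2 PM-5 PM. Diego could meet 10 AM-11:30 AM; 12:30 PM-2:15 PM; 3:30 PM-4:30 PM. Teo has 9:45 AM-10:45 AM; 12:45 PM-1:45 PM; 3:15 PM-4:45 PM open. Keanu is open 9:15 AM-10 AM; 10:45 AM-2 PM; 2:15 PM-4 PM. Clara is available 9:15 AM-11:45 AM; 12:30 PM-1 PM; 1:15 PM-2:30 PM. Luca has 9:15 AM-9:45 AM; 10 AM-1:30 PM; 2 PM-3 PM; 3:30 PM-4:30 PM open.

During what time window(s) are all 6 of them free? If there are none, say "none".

Tomás ∩ Diego: 11:15-11:30, 12:30-12:45, 14:00-14:15, 15:30-16:30.
Tomás ∩ Diego ∩ Teo: 15:30-16:30.
Tomás ∩ Diego ∩ Teo ∩ Keanu: 15:30-16:00.
Tomás ∩ Diego ∩ Teo ∩ Keanu ∩ Clara: ∅.
Tomás ∩ Diego ∩ Teo ∩ Keanu ∩ Clara ∩ Luca: ∅.
There is no time when everyone is free.

none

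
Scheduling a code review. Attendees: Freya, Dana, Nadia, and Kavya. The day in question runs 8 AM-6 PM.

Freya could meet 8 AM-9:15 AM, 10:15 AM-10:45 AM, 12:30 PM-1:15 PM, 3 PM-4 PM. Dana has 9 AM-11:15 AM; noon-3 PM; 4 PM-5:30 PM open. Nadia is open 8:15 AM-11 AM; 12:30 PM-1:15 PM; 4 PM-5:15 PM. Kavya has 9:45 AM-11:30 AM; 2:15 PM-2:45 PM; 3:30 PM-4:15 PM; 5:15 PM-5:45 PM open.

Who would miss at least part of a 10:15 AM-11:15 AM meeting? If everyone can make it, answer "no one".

Freya: not fully free for 10:15-11:15. Dana: free for 10:15-11:15. Nadia: not fully free for 10:15-11:15. Kavya: free for 10:15-11:15.

Freya, Nadia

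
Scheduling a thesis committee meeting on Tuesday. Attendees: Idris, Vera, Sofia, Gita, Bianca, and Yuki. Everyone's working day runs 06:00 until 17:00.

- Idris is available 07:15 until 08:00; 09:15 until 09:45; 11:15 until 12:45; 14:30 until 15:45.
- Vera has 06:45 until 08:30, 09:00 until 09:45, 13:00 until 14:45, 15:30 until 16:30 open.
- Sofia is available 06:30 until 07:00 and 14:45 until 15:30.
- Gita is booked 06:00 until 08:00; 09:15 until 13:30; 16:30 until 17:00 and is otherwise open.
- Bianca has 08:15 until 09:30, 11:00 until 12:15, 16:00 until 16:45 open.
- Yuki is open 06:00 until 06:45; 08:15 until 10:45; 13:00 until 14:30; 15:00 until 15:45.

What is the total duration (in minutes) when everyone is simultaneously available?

0

Idris free: 07:15-08:00, 09:15-09:45, 11:15-12:45, 14:30-15:45.
Vera free: 06:45-08:30, 09:00-09:45, 13:00-14:45, 15:30-16:30.
Sofia free: 06:30-07:00, 14:45-15:30.
Gita free: 08:00-09:15, 13:30-16:30 (invert busy blocks within the working day).
Bianca free: 08:15-09:30, 11:00-12:15, 16:00-16:45.
Yuki free: 06:00-06:45, 08:15-10:45, 13:00-14:30, 15:00-15:45.
Idris ∩ Vera: 07:15-08:00, 09:15-09:45, 14:30-14:45, 15:30-15:45.
Idris ∩ Vera ∩ Sofia: ∅.
Idris ∩ Vera ∩ Sofia ∩ Gita: ∅.
Idris ∩ Vera ∩ Sofia ∩ Gita ∩ Bianca: ∅.
Idris ∩ Vera ∩ Sofia ∩ Gita ∩ Bianca ∩ Yuki: ∅.
There is no time when everyone is free.
There is no common window, so the total is 0 minutes.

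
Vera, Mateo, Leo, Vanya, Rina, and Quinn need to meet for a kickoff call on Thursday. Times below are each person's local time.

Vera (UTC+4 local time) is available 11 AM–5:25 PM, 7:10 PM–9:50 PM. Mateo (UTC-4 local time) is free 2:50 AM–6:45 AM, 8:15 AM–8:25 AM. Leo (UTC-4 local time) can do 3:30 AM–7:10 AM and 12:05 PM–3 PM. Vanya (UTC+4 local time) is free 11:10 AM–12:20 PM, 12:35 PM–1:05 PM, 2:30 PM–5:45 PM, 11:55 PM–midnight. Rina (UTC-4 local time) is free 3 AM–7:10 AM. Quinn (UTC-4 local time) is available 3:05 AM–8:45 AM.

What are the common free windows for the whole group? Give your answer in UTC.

07:30-08:20, 08:35-09:05, 10:30-10:45

Vera in UTC: 07:00-13:25, 15:10-17:50 (subtract 4h to convert from UTC+4).
Mateo in UTC: 06:50-10:45, 12:15-12:25 (add 4h to convert from UTC-4).
Leo in UTC: 07:30-11:10, 16:05-19:00 (add 4h to convert from UTC-4).
Vanya in UTC: 07:10-08:20, 08:35-09:05, 10:30-13:45, 19:55-20:00 (subtract 4h to convert from UTC+4).
Rina in UTC: 07:00-11:10 (add 4h to convert from UTC-4).
Quinn in UTC: 07:05-12:45 (add 4h to convert from UTC-4).
Vera ∩ Mateo: 07:00-10:45, 12:15-12:25.
Vera ∩ Mateo ∩ Leo: 07:30-10:45.
Vera ∩ Mateo ∩ Leo ∩ Vanya: 07:30-08:20, 08:35-09:05, 10:30-10:45.
Vera ∩ Mateo ∩ Leo ∩ Vanya ∩ Rina: 07:30-08:20, 08:35-09:05, 10:30-10:45.
Vera ∩ Mateo ∩ Leo ∩ Vanya ∩ Rina ∩ Quinn: 07:30-08:20, 08:35-09:05, 10:30-10:45.
Those are the intersection windows.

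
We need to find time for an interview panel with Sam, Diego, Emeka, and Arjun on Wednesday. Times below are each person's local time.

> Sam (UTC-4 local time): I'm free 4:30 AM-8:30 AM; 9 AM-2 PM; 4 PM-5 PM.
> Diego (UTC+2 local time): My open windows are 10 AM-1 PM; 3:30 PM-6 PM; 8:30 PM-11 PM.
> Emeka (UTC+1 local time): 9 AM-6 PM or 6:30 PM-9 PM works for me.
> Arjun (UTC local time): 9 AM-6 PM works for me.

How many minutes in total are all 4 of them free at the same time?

Sam in UTC: 08:30-12:30, 13:00-18:00, 20:00-21:00 (add 4h to convert from UTC-4).
Diego in UTC: 08:00-11:00, 13:30-16:00, 18:30-21:00 (subtract 2h to convert from UTC+2).
Emeka in UTC: 08:00-17:00, 17:30-20:00 (subtract 1h to convert from UTC+1).
Arjun in UTC: 09:00-18:00.
Sam ∩ Diego: 08:30-11:00, 13:30-16:00, 20:00-21:00.
Sam ∩ Diego ∩ Emeka: 08:30-11:00, 13:30-16:00.
Sam ∩ Diego ∩ Emeka ∩ Arjun: 09:00-11:00, 13:30-16:00.
Summing the common windows: 120 + 150 = 270 minutes.

270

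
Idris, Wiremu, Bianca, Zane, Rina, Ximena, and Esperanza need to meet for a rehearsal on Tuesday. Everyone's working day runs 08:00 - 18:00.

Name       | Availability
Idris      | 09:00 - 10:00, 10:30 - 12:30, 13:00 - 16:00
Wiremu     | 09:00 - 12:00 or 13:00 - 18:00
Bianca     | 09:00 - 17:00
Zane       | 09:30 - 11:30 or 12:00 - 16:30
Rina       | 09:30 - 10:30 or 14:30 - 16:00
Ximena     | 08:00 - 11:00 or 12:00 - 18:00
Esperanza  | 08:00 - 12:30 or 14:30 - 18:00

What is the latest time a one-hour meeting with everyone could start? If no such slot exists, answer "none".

Idris ∩ Wiremu: 09:00-10:00, 10:30-12:00, 13:00-16:00.
Idris ∩ Wiremu ∩ Bianca: 09:00-10:00, 10:30-12:00, 13:00-16:00.
Idris ∩ Wiremu ∩ Bianca ∩ Zane: 09:30-10:00, 10:30-11:30, 13:00-16:00.
Idris ∩ Wiremu ∩ Bianca ∩ Zane ∩ Rina: 09:30-10:00, 14:30-16:00.
Idris ∩ Wiremu ∩ Bianca ∩ Zane ∩ Rina ∩ Ximena: 09:30-10:00, 14:30-16:00.
Idris ∩ Wiremu ∩ Bianca ∩ Zane ∩ Rina ∩ Ximena ∩ Esperanza: 09:30-10:00, 14:30-16:00.
So the common availability across everyone is 09:30-10:00, 14:30-16:00.
The last common window of at least 60 minutes is 14:30-16:00; a 60-minute meeting can start as late as 15:00 and still end by 16:00.

15:00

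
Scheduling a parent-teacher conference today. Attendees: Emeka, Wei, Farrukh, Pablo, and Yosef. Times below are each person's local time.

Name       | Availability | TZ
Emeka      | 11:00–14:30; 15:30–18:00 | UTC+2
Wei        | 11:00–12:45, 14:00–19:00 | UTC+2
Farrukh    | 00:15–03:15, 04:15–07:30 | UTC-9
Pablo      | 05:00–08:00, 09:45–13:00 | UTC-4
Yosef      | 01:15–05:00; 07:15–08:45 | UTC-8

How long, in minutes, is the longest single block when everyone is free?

90

Emeka in UTC: 09:00-12:30, 13:30-16:00 (subtract 2h to convert from UTC+2).
Wei in UTC: 09:00-10:45, 12:00-17:00 (subtract 2h to convert from UTC+2).
Farrukh in UTC: 09:15-12:15, 13:15-16:30 (add 9h to convert from UTC-9).
Pablo in UTC: 09:00-12:00, 13:45-17:00 (add 4h to convert from UTC-4).
Yosef in UTC: 09:15-13:00, 15:15-16:45 (add 8h to convert from UTC-8).
Emeka ∩ Wei: 09:00-10:45, 12:00-12:30, 13:30-16:00.
Emeka ∩ Wei ∩ Farrukh: 09:15-10:45, 12:00-12:15, 13:30-16:00.
Emeka ∩ Wei ∩ Farrukh ∩ Pablo: 09:15-10:45, 13:45-16:00.
Emeka ∩ Wei ∩ Farrukh ∩ Pablo ∩ Yosef: 09:15-10:45, 15:15-16:00.
Those are the intersection windows.
The longest is 09:15-10:45 at 90 minutes.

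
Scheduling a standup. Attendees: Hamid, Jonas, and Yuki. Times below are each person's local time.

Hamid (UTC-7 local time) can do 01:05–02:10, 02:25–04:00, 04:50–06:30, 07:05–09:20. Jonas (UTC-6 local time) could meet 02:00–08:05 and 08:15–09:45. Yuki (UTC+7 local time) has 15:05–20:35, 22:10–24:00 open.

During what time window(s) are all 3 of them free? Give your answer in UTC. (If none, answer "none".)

08:05-09:10, 09:25-11:00, 11:50-13:30, 15:10-15:45

Hamid in UTC: 08:05-09:10, 09:25-11:00, 11:50-13:30, 14:05-16:20 (add 7h to convert from UTC-7).
Jonas in UTC: 08:00-14:05, 14:15-15:45 (add 6h to convert from UTC-6).
Yuki in UTC: 08:05-13:35, 15:10-17:00 (subtract 7h to convert from UTC+7).
Hamid ∩ Jonas: 08:05-09:10, 09:25-11:00, 11:50-13:30, 14:15-15:45.
Hamid ∩ Jonas ∩ Yuki: 08:05-09:10, 09:25-11:00, 11:50-13:30, 15:10-15:45.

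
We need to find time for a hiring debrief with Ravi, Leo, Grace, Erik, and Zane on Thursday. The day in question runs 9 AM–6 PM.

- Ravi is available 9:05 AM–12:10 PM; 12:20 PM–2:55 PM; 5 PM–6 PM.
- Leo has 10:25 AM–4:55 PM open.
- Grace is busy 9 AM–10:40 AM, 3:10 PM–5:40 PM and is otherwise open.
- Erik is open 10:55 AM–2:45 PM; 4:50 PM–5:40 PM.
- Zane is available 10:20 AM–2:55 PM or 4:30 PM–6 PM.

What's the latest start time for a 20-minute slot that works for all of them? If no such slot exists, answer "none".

Ravi free: 09:05-12:10, 12:20-14:55, 17:00-18:00.
Leo free: 10:25-16:55.
Grace free: 10:40-15:10, 17:40-18:00 (invert busy blocks within the working day).
Erik free: 10:55-14:45, 16:50-17:40.
Zane free: 10:20-14:55, 16:30-18:00.
Ravi ∩ Leo: 10:25-12:10, 12:20-14:55.
Ravi ∩ Leo ∩ Grace: 10:40-12:10, 12:20-14:55.
Ravi ∩ Leo ∩ Grace ∩ Erik: 10:55-12:10, 12:20-14:45.
Ravi ∩ Leo ∩ Grace ∩ Erik ∩ Zane: 10:55-12:10, 12:20-14:45.
So the common availability across everyone is 10:55-12:10, 12:20-14:45.
The last common window of at least 20 minutes is 12:20-14:45; a 20-minute meeting can start as late as 14:25 and still end by 14:45.

14:25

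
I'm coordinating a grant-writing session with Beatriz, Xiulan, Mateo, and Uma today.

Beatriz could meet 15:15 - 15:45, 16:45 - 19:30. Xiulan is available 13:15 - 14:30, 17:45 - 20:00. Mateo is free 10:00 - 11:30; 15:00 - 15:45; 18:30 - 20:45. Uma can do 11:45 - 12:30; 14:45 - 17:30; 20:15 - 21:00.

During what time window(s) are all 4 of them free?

Beatriz ∩ Xiulan: 17:45-19:30.
Beatriz ∩ Xiulan ∩ Mateo: 18:30-19:30.
Beatriz ∩ Xiulan ∩ Mateo ∩ Uma: ∅.
There is no time when everyone is free.

none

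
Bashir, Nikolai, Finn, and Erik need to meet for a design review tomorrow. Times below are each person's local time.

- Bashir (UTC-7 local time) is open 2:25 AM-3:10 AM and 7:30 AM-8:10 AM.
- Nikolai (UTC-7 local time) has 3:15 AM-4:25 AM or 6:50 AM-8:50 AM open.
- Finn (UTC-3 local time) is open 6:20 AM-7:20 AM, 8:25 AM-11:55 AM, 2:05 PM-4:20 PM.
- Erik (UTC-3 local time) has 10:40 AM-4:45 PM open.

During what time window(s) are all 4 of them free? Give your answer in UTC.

Bashir in UTC: 09:25-10:10, 14:30-15:10 (add 7h to convert from UTC-7).
Nikolai in UTC: 10:15-11:25, 13:50-15:50 (add 7h to convert from UTC-7).
Finn in UTC: 09:20-10:20, 11:25-14:55, 17:05-19:20 (add 3h to convert from UTC-3).
Erik in UTC: 13:40-19:45 (add 3h to convert from UTC-3).
Bashir ∩ Nikolai: 14:30-15:10.
Bashir ∩ Nikolai ∩ Finn: 14:30-14:55.
Bashir ∩ Nikolai ∩ Finn ∩ Erik: 14:30-14:55.

14:30-14:55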